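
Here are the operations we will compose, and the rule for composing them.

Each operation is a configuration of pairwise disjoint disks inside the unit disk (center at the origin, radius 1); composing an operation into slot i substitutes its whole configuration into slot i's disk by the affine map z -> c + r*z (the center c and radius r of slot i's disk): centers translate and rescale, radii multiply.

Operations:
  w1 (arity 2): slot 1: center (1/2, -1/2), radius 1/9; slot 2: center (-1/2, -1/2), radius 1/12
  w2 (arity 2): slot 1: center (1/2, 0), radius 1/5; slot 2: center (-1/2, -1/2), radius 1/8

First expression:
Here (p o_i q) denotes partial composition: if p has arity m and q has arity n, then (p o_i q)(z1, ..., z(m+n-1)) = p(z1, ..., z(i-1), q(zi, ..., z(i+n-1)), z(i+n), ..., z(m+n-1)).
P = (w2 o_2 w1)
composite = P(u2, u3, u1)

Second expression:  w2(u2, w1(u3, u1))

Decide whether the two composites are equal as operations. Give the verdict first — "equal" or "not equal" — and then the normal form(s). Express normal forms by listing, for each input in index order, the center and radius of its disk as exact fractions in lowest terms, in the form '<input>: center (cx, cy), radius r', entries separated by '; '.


The first composite normalizes to u1: center (-9/16, -9/16), radius 1/96; u2: center (1/2, 0), radius 1/5; u3: center (-7/16, -9/16), radius 1/72
The second composite normalizes to u1: center (-9/16, -9/16), radius 1/96; u2: center (1/2, 0), radius 1/5; u3: center (-7/16, -9/16), radius 1/72
The forms coincide; equal.

equal — both sides give u1: center (-9/16, -9/16), radius 1/96; u2: center (1/2, 0), radius 1/5; u3: center (-7/16, -9/16), radius 1/72


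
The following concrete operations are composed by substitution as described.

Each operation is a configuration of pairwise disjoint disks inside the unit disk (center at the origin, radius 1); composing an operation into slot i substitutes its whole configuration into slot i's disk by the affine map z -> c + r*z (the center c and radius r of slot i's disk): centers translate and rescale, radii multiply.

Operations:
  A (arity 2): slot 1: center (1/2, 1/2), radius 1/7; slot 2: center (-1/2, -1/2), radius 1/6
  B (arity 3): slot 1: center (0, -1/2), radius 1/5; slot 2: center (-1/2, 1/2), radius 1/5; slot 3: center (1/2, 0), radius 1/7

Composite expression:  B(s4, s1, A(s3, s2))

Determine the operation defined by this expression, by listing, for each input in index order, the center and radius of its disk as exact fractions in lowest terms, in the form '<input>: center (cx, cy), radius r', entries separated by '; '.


Nesting under B composes maps z -> c + r*z down each s-path.
s4: after 1 affine step, its disk has center (0, -1/2), radius 1/5
s1: after 1 affine step, its disk has center (-1/2, 1/2), radius 1/5
s3: after 2 affine steps, its disk has center (4/7, 1/14), radius 1/49
s2: after 2 affine steps, its disk has center (3/7, -1/14), radius 1/42

s1: center (-1/2, 1/2), radius 1/5; s2: center (3/7, -1/14), radius 1/42; s3: center (4/7, 1/14), radius 1/49; s4: center (0, -1/2), radius 1/5


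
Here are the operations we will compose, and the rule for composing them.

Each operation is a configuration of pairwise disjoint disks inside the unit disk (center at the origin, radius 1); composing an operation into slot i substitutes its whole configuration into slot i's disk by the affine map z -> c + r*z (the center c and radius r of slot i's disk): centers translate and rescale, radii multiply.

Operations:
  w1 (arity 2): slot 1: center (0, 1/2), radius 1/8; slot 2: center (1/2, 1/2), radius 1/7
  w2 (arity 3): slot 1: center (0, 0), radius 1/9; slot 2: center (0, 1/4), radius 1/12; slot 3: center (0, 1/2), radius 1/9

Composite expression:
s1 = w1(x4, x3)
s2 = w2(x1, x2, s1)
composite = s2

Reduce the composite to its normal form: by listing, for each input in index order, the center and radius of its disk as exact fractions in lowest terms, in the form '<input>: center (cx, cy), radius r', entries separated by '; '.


x1: center (0, 0), radius 1/9; x2: center (0, 1/4), radius 1/12; x3: center (1/18, 5/9), radius 1/63; x4: center (0, 5/9), radius 1/72


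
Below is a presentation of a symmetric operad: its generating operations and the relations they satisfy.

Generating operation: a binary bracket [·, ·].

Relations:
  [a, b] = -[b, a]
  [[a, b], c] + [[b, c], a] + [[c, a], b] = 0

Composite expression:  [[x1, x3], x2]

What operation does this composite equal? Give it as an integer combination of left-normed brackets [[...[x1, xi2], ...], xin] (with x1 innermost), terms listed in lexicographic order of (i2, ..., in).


[[x1, x3], x2]

In the tensor algebra, words opening x1 carry the x1-anchored form.
Composite bracket: [[x1, x3], x2]
Each bracket splits as ab - ba, giving 4 signed words (2^2 = 4).
The x1-initial words carry the normal form:
  word x1x3x2 has sign +1, contributing +[[x1, x3], x2]


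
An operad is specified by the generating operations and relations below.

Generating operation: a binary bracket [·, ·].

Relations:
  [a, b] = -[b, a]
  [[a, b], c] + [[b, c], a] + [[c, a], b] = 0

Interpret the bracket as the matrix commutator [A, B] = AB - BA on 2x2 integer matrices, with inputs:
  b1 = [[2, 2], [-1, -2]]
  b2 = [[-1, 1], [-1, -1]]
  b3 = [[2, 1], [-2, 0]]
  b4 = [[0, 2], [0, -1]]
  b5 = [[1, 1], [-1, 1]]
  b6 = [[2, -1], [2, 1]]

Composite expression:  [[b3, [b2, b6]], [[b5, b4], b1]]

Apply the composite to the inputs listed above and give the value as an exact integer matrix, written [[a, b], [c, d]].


[b2, b6] = [[1, -1], [-1, -1]]
[b3, [b2, b6]] = [[-3, -4], [-2, 3]]
[b5, b4] = [[2, -1], [-1, -2]]
[[b5, b4], b1] = [[3, 12], [0, -3]]
[[b3, [b2, b6]], [[b5, b4], b1]] = [[24, -48], [-12, -24]]

[[24, -48], [-12, -24]]


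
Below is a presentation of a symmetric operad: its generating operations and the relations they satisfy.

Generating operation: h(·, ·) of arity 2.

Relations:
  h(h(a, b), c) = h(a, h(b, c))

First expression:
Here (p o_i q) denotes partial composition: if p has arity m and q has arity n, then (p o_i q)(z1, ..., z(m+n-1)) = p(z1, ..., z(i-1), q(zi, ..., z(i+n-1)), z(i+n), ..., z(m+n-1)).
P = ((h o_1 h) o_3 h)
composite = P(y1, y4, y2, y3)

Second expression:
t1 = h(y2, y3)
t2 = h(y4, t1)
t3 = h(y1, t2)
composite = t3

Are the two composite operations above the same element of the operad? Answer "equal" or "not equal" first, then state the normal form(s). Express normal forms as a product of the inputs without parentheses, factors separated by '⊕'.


The first expression reduces to y1 ⊕ y4 ⊕ y2 ⊕ y3
The second expression reduces to y1 ⊕ y4 ⊕ y2 ⊕ y3
One common form — equal.

equal; the common form is y1 ⊕ y4 ⊕ y2 ⊕ y3


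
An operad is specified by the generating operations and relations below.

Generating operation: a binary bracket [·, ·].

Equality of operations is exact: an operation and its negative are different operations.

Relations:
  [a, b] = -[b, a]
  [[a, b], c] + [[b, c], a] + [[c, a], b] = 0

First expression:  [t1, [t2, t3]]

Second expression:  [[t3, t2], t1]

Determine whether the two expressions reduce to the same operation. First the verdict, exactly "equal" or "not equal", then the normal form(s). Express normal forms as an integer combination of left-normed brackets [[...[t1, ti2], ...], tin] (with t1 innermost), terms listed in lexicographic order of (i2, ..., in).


The first composite normalizes to [[t1, t2], t3] - [[t1, t3], t2]
The second composite normalizes to [[t1, t2], t3] - [[t1, t3], t2]
Identical normal forms: equal.

equal — both sides give [[t1, t2], t3] - [[t1, t3], t2]


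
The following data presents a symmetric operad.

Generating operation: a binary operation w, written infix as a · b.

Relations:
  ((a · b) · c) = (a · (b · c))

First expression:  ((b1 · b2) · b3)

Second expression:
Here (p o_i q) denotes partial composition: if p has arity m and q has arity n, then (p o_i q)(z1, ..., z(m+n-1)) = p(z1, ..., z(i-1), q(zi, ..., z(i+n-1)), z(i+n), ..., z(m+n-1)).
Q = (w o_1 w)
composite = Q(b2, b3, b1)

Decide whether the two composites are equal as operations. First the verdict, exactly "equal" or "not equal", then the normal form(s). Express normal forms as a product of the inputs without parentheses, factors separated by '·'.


The first composite normalizes to b1 · b2 · b3
The second composite normalizes to b2 · b3 · b1
Distinct normal forms: not equal.

not equal: they reduce to b1 · b2 · b3 and b2 · b3 · b1


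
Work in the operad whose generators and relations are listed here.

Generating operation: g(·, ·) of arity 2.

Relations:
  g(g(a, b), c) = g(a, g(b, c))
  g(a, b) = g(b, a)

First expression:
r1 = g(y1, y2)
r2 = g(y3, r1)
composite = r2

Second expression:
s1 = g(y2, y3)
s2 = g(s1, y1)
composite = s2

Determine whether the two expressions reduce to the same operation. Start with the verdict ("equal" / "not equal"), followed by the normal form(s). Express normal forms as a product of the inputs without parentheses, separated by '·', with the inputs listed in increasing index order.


equal — both sides give y1 · y2 · y3


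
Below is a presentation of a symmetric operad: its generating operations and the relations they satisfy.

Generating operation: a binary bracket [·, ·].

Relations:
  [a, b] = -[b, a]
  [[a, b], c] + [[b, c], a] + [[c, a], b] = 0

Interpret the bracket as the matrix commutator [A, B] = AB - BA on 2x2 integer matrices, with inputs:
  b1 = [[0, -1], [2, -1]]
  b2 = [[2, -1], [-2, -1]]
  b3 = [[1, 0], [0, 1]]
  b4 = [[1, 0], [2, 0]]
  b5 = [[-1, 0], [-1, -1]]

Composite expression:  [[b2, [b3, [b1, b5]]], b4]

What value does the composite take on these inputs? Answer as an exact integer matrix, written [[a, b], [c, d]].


[[0, 0], [0, 0]]

[b1, b5] = [[1, 0], [1, -1]]
[b3, [b1, b5]] = [[0, 0], [0, 0]]
[b2, [b3, [b1, b5]]] = [[0, 0], [0, 0]]
[[b2, [b3, [b1, b5]]], b4] = [[0, 0], [0, 0]]


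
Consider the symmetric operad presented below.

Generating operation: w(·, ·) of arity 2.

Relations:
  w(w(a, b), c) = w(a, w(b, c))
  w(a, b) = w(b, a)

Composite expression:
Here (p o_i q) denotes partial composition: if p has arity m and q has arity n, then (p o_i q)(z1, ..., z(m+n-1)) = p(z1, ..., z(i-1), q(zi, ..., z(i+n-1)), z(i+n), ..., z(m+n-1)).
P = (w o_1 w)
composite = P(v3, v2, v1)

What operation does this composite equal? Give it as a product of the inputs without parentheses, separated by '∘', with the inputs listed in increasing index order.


v1 ∘ v2 ∘ v3


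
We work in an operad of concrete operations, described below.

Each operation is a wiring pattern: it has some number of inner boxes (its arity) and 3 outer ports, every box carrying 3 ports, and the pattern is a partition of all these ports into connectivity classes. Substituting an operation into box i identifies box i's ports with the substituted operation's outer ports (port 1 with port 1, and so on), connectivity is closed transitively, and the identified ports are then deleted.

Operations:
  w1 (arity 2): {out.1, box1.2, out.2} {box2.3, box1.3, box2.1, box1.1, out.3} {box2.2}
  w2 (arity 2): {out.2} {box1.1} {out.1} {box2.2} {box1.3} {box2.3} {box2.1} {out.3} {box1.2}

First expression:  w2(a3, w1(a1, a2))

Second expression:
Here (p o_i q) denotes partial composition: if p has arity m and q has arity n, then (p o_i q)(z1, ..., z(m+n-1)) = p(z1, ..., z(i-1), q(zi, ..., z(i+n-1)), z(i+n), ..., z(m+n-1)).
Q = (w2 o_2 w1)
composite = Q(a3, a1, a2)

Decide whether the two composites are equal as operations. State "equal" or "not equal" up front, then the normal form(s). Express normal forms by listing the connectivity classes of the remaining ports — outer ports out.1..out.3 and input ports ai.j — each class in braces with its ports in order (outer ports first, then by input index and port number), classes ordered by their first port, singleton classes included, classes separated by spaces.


equal; both compose to {out.1} {out.2} {out.3} {a1.1, a1.3, a2.1, a2.3} {a1.2} {a2.2} {a3.1} {a3.2} {a3.3}


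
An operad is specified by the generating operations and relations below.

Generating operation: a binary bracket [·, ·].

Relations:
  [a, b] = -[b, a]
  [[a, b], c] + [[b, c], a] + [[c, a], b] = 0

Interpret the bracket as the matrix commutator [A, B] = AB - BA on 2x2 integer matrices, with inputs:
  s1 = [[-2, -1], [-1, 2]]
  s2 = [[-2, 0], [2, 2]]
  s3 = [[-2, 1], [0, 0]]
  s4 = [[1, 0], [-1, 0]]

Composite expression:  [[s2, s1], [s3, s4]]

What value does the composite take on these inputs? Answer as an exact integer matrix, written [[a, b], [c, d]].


[[-20, 4], [32, 20]]


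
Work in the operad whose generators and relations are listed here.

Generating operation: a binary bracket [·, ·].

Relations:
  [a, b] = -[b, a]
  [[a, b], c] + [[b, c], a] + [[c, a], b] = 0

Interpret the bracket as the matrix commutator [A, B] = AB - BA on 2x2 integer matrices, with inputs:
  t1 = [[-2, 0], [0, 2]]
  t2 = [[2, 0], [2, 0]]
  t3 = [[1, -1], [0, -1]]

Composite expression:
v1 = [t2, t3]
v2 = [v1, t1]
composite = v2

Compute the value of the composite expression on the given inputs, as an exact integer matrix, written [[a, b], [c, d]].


[[0, -8], [-16, 0]]

[t2, t3] = [[2, -2], [4, -2]]
[[t2, t3], t1] = [[0, -8], [-16, 0]]


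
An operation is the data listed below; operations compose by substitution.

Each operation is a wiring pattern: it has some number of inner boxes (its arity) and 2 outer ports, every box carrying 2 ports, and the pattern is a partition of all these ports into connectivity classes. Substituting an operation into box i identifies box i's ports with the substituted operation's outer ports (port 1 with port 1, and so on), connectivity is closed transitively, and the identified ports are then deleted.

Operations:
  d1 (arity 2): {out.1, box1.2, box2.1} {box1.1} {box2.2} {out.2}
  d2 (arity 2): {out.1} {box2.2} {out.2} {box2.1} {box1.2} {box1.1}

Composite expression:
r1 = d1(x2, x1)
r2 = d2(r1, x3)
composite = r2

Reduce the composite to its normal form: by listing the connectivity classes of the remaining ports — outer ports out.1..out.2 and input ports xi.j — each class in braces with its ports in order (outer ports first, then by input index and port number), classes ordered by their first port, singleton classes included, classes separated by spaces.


{out.1} {out.2} {x1.1, x2.2} {x1.2} {x2.1} {x3.1} {x3.2}

Two ports join when wires chain via d2-identified ports.
d1 over (x2, x1) gives {out.1, x1.1, x2.2} {out.2} {x1.2} {x2.1}, out.j being that stage's outer ports
d2 over (x2, x1, x3) gives {out.1} {out.2} {x1.1, x2.2} {x1.2} {x2.1} {x3.1} {x3.2}, out.j being that stage's outer ports


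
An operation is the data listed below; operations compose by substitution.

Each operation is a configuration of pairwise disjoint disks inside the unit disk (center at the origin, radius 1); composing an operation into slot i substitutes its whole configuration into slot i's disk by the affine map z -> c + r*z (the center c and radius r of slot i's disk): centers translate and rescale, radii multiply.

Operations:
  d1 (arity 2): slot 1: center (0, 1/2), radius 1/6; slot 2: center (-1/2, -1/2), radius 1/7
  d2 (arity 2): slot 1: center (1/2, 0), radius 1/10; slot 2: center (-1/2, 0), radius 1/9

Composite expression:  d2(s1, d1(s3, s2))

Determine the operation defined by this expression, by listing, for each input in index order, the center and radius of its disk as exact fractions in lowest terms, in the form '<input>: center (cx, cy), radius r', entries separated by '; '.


s1: center (1/2, 0), radius 1/10; s2: center (-5/9, -1/18), radius 1/63; s3: center (-1/2, 1/18), radius 1/54

Below d2, radii multiply path by path; the s-disk centers shift.
for s1, the 1-step affine chain lands on center (1/2, 0), radius 1/10
for s3, the 2-step affine chain lands on center (-1/2, 1/18), radius 1/54
for s2, the 2-step affine chain lands on center (-5/9, -1/18), radius 1/63


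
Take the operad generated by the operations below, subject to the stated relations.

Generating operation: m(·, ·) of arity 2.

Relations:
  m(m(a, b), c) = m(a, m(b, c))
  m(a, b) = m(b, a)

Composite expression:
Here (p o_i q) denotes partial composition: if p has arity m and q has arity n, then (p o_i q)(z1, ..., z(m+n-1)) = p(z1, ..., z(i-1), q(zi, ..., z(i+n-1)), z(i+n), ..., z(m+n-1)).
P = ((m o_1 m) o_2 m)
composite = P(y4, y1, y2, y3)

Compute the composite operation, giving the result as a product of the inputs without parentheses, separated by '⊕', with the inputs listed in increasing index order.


y1 ⊕ y2 ⊕ y3 ⊕ y4


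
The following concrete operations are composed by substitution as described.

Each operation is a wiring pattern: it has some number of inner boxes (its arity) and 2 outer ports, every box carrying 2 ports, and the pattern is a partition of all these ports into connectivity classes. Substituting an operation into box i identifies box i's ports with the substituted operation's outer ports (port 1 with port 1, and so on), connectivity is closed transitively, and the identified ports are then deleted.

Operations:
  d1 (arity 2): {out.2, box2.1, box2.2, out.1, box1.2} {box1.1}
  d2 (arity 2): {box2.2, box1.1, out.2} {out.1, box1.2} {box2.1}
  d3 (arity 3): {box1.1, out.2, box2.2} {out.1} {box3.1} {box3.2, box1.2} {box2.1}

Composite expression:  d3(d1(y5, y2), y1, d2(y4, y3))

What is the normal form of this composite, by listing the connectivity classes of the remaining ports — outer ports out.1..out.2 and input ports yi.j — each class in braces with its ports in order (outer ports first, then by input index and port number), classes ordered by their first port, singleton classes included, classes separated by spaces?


{out.1} {out.2, y1.2, y2.1, y2.2, y3.2, y4.1, y5.2} {y1.1} {y3.1} {y4.2} {y5.1}

Reachability decides: close wires over d3-identified ports.
through d1, on inputs (y5, y2): {out.1, out.2, y2.1, y2.2, y5.2} {y5.1} (out.j = stage outer ports)
through d2, on inputs (y4, y3): {out.1, y4.2} {out.2, y3.2, y4.1} {y3.1} (out.j = stage outer ports)
through d3, on inputs (y5, y2, y1, y4, y3): {out.1} {out.2, y1.2, y2.1, y2.2, y3.2, y4.1, y5.2} {y1.1} {y3.1} {y4.2} {y5.1} (out.j = stage outer ports)


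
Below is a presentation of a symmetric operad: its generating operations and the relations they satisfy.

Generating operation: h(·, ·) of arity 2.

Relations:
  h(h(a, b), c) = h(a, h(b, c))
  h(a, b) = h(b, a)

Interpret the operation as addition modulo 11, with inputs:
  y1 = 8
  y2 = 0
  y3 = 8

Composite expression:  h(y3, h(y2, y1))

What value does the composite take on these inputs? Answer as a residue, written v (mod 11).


5 (mod 11)

h(y2, y1) = 8
h(y3, h(y2, y1)) = 5


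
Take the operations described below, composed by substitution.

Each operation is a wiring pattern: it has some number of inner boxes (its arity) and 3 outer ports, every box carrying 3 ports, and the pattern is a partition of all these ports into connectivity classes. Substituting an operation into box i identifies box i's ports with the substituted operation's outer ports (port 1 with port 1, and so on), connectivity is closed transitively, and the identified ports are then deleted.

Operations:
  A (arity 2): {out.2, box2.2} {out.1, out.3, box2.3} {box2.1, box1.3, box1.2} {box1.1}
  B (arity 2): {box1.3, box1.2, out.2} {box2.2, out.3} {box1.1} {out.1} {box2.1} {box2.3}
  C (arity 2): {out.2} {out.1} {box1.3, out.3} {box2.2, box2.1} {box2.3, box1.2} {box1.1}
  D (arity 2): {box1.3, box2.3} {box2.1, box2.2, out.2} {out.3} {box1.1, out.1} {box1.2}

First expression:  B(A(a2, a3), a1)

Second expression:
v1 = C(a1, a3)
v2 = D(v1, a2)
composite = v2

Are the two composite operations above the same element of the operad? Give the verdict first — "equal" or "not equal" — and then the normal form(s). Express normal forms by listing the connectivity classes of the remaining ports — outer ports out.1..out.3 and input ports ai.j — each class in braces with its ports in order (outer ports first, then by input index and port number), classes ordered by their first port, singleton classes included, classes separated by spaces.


not equal; first: {out.1} {out.2, a3.2, a3.3} {out.3, a1.2} {a1.1} {a1.3} {a2.1} {a2.2, a2.3, a3.1}; second: {out.1} {out.2, a2.1, a2.2} {out.3} {a1.1} {a1.2, a3.3} {a1.3, a2.3} {a3.1, a3.2}

In normal form, the first expression is {out.1} {out.2, a3.2, a3.3} {out.3, a1.2} {a1.1} {a1.3} {a2.1} {a2.2, a2.3, a3.1}
In normal form, the second expression is {out.1} {out.2, a2.1, a2.2} {out.3} {a1.1} {a1.2, a3.3} {a1.3, a2.3} {a3.1, a3.2}
Distinct normal forms: not equal.


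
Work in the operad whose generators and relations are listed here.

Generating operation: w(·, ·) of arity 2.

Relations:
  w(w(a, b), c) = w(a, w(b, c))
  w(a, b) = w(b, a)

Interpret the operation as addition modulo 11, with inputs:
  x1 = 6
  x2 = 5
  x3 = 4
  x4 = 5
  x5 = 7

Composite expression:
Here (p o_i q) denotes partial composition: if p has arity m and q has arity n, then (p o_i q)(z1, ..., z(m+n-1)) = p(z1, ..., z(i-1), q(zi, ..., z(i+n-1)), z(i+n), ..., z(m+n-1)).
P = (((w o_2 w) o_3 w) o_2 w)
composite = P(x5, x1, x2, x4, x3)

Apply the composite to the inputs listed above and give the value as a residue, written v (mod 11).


w(x1, x2) = 0
w(x4, x3) = 9
w(w(x1, x2), w(x4, x3)) = 9
w(x5, w(w(x1, x2), w(x4, x3))) = 5

5 (mod 11)


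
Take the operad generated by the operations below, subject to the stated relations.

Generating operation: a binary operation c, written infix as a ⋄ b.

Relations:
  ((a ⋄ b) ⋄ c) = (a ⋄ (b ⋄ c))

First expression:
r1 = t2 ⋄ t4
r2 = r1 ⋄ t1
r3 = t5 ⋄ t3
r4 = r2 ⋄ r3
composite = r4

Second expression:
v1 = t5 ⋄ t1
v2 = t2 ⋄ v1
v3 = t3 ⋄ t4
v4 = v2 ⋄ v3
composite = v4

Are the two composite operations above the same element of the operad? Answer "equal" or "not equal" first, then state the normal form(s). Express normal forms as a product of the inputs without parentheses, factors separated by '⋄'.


not equal; the first gives t2 ⋄ t4 ⋄ t1 ⋄ t5 ⋄ t3 and the second t2 ⋄ t5 ⋄ t1 ⋄ t3 ⋄ t4


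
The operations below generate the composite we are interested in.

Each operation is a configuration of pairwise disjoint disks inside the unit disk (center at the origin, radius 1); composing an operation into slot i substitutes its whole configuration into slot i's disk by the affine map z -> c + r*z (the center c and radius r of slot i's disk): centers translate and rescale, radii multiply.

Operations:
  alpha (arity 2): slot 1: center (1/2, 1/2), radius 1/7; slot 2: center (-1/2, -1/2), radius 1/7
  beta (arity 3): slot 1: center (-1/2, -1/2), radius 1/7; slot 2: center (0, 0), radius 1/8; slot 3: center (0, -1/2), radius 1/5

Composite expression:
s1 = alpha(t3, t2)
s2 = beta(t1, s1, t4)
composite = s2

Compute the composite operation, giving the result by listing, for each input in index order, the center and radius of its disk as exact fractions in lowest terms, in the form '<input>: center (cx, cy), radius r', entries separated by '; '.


Affine substitution under beta: radii multiply and t-centers shift.
tracing t1 down its 1-map path: center (-1/2, -1/2), radius 1/7
tracing t3 down its 2-map path: center (1/16, 1/16), radius 1/56
tracing t2 down its 2-map path: center (-1/16, -1/16), radius 1/56
tracing t4 down its 1-map path: center (0, -1/2), radius 1/5

t1: center (-1/2, -1/2), radius 1/7; t2: center (-1/16, -1/16), radius 1/56; t3: center (1/16, 1/16), radius 1/56; t4: center (0, -1/2), radius 1/5


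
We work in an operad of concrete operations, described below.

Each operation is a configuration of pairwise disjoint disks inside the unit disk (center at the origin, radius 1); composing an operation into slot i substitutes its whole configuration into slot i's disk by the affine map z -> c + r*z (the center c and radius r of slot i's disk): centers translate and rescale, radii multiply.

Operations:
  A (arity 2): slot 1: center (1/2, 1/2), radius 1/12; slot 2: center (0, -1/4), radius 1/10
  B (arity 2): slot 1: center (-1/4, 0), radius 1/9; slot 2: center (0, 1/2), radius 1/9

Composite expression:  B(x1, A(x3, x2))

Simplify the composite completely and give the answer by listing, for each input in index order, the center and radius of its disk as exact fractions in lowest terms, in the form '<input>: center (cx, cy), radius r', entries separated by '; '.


x1: center (-1/4, 0), radius 1/9; x2: center (0, 17/36), radius 1/90; x3: center (1/18, 5/9), radius 1/108

Nesting under B composes maps z -> c + r*z down each x-path.
x1: after 1 affine step, its disk has center (-1/4, 0), radius 1/9
x3: after 2 affine steps, its disk has center (1/18, 5/9), radius 1/108
x2: after 2 affine steps, its disk has center (0, 17/36), radius 1/90


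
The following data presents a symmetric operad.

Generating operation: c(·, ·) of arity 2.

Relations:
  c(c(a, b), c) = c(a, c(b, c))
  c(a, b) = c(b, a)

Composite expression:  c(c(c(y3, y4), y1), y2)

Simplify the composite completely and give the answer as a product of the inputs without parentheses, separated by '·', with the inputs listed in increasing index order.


y1 · y2 · y3 · y4

With c associative and commutative, the y-input set is all that matters.
c(y3, y4) linearizes to y3 · y4
c(c(y3, y4), y1) linearizes to y3 · y4 · y1
c(c(c(y3, y4), y1), y2) linearizes to y3 · y4 · y1 · y2
rearranged into index order: y1 · y2 · y3 · y4


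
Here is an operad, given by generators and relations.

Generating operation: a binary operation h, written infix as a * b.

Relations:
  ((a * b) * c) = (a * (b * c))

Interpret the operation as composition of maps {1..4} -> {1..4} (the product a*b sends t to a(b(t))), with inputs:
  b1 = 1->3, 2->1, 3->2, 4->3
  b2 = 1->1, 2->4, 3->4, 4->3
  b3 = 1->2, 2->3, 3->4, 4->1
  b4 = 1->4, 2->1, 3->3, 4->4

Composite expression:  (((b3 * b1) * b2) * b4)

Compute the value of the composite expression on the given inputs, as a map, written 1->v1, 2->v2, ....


1->3, 2->4, 3->4, 4->3

(b3 * b1) = 1->4, 2->2, 3->3, 4->4
((b3 * b1) * b2) = 1->4, 2->4, 3->4, 4->3
(((b3 * b1) * b2) * b4) = 1->3, 2->4, 3->4, 4->3


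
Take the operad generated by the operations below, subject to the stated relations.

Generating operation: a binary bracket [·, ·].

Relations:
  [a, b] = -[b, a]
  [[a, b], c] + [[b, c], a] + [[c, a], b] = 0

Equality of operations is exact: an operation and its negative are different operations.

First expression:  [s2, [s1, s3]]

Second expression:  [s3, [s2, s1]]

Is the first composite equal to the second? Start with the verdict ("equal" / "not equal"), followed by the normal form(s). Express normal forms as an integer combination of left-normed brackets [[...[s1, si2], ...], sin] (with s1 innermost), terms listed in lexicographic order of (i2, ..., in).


Reducing the first expression gives -[[s1, s3], s2]
Reducing the second expression gives [[s1, s2], s3]
No match — not equal.

not equal; first: -[[s1, s3], s2]; second: [[s1, s2], s3]


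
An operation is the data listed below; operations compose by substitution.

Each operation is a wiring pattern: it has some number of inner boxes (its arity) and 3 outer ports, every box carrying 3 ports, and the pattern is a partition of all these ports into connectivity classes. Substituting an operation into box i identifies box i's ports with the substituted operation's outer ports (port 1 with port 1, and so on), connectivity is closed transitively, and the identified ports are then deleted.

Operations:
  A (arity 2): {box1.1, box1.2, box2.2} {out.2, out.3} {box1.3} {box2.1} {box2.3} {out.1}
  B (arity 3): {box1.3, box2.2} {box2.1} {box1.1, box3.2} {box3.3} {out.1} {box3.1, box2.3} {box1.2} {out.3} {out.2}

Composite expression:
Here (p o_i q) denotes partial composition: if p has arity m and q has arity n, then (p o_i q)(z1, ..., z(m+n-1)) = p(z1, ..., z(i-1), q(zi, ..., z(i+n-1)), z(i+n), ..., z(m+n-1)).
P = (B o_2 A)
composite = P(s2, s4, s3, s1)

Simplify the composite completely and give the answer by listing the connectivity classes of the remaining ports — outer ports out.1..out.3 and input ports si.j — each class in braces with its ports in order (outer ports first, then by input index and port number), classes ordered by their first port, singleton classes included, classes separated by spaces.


{out.1} {out.2} {out.3} {s1.1, s2.3} {s1.2, s2.1} {s1.3} {s2.2} {s3.1} {s3.2, s4.1, s4.2} {s3.3} {s4.3}

Connectivity passes through glued B-boundaries; trace each wire chain.
the subtree at A composes to {out.1} {out.2, out.3} {s3.1} {s3.2, s4.1, s4.2} {s3.3} {s4.3} on (s4, s3); out.j = own outer ports
the subtree at B composes to {out.1} {out.2} {out.3} {s1.1, s2.3} {s1.2, s2.1} {s1.3} {s2.2} {s3.1} {s3.2, s4.1, s4.2} {s3.3} {s4.3} on (s2, s4, s3, s1); out.j = own outer ports


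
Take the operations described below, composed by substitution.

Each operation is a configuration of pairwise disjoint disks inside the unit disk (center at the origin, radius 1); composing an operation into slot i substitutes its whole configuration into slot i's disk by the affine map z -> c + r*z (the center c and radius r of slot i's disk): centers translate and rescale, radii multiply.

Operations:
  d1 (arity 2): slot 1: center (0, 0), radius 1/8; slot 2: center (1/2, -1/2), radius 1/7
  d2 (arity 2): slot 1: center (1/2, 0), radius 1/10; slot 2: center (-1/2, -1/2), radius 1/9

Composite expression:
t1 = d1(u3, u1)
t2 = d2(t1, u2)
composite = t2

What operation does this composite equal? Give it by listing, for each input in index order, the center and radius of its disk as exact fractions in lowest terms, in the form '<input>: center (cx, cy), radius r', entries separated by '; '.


Follow each u-input down from d2: c' goes to c + r*c', radius to r*r'.
u3 passes through 2 substitutions, ending at center (1/2, 0), radius 1/80
u1 passes through 2 substitutions, ending at center (11/20, -1/20), radius 1/70
u2 passes through 1 substitution, ending at center (-1/2, -1/2), radius 1/9

u1: center (11/20, -1/20), radius 1/70; u2: center (-1/2, -1/2), radius 1/9; u3: center (1/2, 0), radius 1/80


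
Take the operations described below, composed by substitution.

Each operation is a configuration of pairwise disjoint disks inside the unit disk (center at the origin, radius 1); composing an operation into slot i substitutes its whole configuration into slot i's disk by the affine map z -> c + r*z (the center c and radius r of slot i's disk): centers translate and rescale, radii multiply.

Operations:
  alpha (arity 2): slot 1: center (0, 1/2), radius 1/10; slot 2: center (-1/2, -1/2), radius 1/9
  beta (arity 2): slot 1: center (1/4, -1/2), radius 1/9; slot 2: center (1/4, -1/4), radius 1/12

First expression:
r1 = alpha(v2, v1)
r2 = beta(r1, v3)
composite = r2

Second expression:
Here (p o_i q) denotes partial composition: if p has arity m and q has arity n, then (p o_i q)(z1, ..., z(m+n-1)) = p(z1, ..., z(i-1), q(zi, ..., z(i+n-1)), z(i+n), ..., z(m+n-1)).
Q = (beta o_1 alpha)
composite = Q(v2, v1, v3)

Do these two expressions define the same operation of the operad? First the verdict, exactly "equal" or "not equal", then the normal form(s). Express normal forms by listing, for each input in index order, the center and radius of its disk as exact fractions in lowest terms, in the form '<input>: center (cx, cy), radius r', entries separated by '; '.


equal; both compose to v1: center (7/36, -5/9), radius 1/81; v2: center (1/4, -4/9), radius 1/90; v3: center (1/4, -1/4), radius 1/12

In normal form, the first expression is v1: center (7/36, -5/9), radius 1/81; v2: center (1/4, -4/9), radius 1/90; v3: center (1/4, -1/4), radius 1/12
In normal form, the second expression is v1: center (7/36, -5/9), radius 1/81; v2: center (1/4, -4/9), radius 1/90; v3: center (1/4, -1/4), radius 1/12
One common form — equal.


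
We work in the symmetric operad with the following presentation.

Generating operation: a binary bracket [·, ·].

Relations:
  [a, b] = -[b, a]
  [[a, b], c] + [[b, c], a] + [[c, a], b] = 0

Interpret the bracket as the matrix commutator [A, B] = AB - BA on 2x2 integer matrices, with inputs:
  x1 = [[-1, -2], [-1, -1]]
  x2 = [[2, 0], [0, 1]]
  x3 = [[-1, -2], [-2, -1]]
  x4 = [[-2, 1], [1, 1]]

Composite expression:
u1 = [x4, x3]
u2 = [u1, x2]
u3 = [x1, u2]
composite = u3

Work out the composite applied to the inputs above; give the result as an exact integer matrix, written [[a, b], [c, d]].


[x4, x3] = [[0, 6], [-6, 0]]
[[x4, x3], x2] = [[0, -6], [-6, 0]]
[x1, [[x4, x3], x2]] = [[6, 0], [0, -6]]

[[6, 0], [0, -6]]


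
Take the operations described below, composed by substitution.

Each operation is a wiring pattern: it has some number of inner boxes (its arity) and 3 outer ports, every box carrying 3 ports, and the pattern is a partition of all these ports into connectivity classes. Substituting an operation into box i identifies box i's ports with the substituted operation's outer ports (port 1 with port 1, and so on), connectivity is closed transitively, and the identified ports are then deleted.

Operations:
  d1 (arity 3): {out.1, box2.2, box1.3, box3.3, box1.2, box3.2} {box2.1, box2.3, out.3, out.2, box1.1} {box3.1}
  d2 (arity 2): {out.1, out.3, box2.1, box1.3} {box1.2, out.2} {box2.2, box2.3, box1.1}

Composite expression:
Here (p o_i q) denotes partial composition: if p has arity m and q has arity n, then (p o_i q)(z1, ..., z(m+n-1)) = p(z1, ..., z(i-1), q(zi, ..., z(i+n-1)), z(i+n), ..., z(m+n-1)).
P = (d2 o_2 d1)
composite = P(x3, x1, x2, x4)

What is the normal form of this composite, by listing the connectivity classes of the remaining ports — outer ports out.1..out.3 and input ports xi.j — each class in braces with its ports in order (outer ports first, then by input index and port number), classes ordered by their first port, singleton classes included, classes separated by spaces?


{out.1, out.3, x1.2, x1.3, x2.2, x3.3, x4.2, x4.3} {out.2, x3.2} {x1.1, x2.1, x2.3, x3.1} {x4.1}


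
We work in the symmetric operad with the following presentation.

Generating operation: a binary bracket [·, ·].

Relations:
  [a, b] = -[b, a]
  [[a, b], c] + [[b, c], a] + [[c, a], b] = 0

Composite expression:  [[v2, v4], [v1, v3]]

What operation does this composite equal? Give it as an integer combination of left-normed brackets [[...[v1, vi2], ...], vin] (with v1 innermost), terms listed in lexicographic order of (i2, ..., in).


Antisymmetry and Jacobi reduce to v1-anchored left-normed brackets.
Composite bracket: [[v2, v4], [v1, v3]]
Expanding via [a, b] = ab - ba: 8 signed words (2^3 = 8).
The v1-initial words carry the normal form:
  v1v3v2v4 (sign -1) contributes -[[[v1, v3], v2], v4]
  v1v3v4v2 (sign +1) contributes +[[[v1, v3], v4], v2]

-[[[v1, v3], v2], v4] + [[[v1, v3], v4], v2]


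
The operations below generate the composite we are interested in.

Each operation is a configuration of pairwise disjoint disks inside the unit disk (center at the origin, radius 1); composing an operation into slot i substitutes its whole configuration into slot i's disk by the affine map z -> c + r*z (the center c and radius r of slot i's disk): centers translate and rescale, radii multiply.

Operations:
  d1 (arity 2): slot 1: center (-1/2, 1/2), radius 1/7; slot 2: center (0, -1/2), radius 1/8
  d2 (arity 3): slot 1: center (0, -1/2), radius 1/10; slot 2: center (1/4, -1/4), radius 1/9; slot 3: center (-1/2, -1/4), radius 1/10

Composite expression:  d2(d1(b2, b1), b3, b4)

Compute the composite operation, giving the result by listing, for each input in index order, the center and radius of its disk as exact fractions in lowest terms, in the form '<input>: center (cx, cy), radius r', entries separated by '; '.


Below d2, radii multiply path by path; the b-disk centers shift.
input b2: applying the 2 nested substitutions gives center (-1/20, -9/20), radius 1/70
input b1: applying the 2 nested substitutions gives center (0, -11/20), radius 1/80
input b3: applying the 1 nested substitution gives center (1/4, -1/4), radius 1/9
input b4: applying the 1 nested substitution gives center (-1/2, -1/4), radius 1/10

b1: center (0, -11/20), radius 1/80; b2: center (-1/20, -9/20), radius 1/70; b3: center (1/4, -1/4), radius 1/9; b4: center (-1/2, -1/4), radius 1/10


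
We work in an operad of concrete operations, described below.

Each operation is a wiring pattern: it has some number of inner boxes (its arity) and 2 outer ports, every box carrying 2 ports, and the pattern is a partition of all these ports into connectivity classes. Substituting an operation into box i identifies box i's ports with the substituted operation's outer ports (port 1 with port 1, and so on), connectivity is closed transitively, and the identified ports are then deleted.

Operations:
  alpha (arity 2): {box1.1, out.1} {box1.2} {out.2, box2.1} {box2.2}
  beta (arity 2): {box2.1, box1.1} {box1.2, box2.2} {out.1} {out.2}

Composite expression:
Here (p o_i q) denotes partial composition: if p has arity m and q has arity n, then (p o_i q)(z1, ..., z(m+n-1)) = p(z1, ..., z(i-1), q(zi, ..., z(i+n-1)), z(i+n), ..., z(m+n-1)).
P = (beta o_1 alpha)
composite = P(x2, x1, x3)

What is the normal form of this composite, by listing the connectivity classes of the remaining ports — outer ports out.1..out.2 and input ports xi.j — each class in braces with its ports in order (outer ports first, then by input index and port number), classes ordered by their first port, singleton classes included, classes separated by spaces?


{out.1} {out.2} {x1.1, x3.2} {x1.2} {x2.1, x3.1} {x2.2}

Reachability decides: close wires over beta-identified ports.
composing alpha on (x2, x1), with out.j its own outer ports: {out.1, x2.1} {out.2, x1.1} {x1.2} {x2.2}
composing beta on (x2, x1, x3), with out.j its own outer ports: {out.1} {out.2} {x1.1, x3.2} {x1.2} {x2.1, x3.1} {x2.2}


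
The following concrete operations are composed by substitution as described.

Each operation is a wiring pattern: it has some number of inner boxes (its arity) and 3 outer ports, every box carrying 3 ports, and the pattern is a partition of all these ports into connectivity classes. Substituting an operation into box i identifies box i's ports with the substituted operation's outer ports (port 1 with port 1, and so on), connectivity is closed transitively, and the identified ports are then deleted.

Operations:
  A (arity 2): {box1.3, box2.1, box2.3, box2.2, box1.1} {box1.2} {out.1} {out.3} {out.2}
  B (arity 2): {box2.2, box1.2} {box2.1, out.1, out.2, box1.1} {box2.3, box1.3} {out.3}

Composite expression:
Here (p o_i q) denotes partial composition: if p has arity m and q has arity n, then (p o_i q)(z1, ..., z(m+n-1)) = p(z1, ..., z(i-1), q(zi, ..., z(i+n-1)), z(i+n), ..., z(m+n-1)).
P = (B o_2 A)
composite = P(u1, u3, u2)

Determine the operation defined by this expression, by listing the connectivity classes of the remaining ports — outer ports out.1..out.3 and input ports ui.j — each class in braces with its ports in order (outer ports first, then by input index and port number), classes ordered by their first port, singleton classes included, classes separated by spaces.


{out.1, out.2, u1.1} {out.3} {u1.2} {u1.3} {u2.1, u2.2, u2.3, u3.1, u3.3} {u3.2}

After gluing at B, chains via deleted ports link the u-ports.
the subtree at A composes to {out.1} {out.2} {out.3} {u2.1, u2.2, u2.3, u3.1, u3.3} {u3.2} on (u3, u2); out.j = own outer ports
the subtree at B composes to {out.1, out.2, u1.1} {out.3} {u1.2} {u1.3} {u2.1, u2.2, u2.3, u3.1, u3.3} {u3.2} on (u1, u3, u2); out.j = own outer ports


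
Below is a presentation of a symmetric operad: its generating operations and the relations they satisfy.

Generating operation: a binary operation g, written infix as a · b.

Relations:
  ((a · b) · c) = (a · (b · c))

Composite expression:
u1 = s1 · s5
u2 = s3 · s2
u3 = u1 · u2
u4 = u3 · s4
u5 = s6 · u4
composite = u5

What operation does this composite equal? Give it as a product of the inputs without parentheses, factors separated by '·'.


s6 · s1 · s5 · s3 · s2 · s4

Associativity of g dissolves the nesting; only the s-input order survives.
(s1 · s5) flattens to s1 · s5
(s3 · s2) flattens to s3 · s2
((s1 · s5) · (s3 · s2)) flattens to s1 · s5 · s3 · s2
(((s1 · s5) · (s3 · s2)) · s4) flattens to s1 · s5 · s3 · s2 · s4
(s6 · (((s1 · s5) · (s3 · s2)) · s4)) flattens to s6 · s1 · s5 · s3 · s2 · s4
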